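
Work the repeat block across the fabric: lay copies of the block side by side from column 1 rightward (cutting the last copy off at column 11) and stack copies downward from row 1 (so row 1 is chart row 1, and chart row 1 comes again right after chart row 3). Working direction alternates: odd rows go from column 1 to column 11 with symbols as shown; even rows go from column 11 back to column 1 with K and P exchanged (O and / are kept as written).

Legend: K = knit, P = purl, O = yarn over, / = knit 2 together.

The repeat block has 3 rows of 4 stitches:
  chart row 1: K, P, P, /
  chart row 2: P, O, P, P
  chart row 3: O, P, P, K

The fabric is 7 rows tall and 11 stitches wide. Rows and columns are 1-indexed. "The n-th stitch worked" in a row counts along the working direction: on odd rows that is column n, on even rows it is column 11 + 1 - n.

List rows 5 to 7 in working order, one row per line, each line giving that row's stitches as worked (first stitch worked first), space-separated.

Result:
P O P P P O P P P O P
K K O P K K O P K K O
K P P / K P P / K P P

Derivation:
Row 5: chart row 2, RS - tile across columns 1-11 and work as-is.
Row 6: chart row 3, WS - tiled (columns 1-11): O P P K O P P K O P P; work from column 11 back to 1 with K<->P swapped.
Row 7: chart row 1, RS - tile across columns 1-11 and work as-is.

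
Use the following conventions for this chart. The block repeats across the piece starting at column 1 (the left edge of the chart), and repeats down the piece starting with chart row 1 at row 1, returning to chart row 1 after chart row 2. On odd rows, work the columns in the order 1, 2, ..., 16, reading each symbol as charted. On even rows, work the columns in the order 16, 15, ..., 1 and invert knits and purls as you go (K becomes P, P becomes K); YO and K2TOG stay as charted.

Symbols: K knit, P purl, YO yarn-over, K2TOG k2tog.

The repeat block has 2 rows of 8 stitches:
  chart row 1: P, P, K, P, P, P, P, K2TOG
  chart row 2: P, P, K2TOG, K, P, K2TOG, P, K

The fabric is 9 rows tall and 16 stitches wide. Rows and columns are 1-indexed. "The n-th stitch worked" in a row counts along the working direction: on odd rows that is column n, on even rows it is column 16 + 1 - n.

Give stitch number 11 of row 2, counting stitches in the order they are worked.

== STITCH ==
K2TOG

Derivation:
For row 2: chart row = ((2-1) mod 2) + 1 = 2; this is a WS (even) row.
Chart row 2 tiled across columns 1-16: P P K2TOG K P K2TOG P K P P K2TOG K P K2TOG P K
Wrong side: read the tiled row from column 16 down to 1 and exchange K with P (leave YO, K2TOG).
Row 2 as worked: P K K2TOG K P K2TOG K K P K K2TOG K P K2TOG K K
The 11th stitch worked is K2TOG.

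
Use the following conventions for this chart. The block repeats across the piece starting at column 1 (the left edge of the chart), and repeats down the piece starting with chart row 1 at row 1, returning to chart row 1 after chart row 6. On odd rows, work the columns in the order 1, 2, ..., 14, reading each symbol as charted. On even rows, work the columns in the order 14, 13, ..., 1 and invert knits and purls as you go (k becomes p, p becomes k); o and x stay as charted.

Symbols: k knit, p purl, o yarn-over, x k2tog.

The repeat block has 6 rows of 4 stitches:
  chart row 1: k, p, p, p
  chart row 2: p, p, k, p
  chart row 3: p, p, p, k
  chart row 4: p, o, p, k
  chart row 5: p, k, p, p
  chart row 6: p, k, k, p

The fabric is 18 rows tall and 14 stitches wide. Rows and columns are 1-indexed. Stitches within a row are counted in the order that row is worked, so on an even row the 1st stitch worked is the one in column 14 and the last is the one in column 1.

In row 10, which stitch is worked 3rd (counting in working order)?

Row 10 uses chart row ((10-1) mod 6)+1 = 4. Row 10 is even, so WS.
Chart row 4 tiled across columns 1-14: p o p k p o p k p o p k p o
Wrong side: read the tiled row from column 14 down to 1 and exchange k with p (leave o, x).
Row 10 as worked: o k p k o k p k o k p k o k
Counting 3 along the worked row gives p.

Result:
p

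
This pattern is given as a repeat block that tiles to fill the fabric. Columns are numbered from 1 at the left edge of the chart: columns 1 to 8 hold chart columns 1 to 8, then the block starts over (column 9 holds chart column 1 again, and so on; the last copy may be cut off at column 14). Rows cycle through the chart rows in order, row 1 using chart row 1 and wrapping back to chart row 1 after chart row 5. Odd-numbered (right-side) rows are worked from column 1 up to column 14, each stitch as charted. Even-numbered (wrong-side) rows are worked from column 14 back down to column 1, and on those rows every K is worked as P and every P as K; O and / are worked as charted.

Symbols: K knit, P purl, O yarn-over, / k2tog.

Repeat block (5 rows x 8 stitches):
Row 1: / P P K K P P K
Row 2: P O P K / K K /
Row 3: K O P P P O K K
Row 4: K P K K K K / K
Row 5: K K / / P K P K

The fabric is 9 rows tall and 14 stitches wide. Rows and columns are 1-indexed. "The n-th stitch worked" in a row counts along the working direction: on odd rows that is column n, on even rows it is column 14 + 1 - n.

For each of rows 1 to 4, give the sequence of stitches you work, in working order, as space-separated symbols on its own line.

Row 1: chart row 1, RS - tile across columns 1-14 and work as-is.
Row 2: chart row 2, WS - tiled (columns 1-14): P O P K / K K / P O P K / K; work from column 14 back to 1 with K<->P swapped.
Row 3: chart row 3, RS - tile across columns 1-14 and work as-is.
Row 4: chart row 4, WS - tiled (columns 1-14): K P K K K K / K K P K K K K; work from column 14 back to 1 with K<->P swapped.

== ROWS AS WORKED ==
/ P P K K P P K / P P K K P
P / P K O K / P P / P K O K
K O P P P O K K K O P P P O
P P P P K P P / P P P P K P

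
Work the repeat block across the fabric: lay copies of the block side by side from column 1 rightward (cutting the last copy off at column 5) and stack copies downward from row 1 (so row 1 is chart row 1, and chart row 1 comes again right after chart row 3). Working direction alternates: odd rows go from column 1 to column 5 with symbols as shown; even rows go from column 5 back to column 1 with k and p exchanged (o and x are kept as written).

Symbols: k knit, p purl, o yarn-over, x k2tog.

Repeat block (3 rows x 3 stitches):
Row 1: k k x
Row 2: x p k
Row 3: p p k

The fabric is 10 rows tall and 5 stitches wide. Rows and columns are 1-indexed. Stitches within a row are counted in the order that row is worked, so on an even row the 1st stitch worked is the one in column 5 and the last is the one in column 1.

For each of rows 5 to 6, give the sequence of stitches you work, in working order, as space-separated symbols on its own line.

Row 5: chart row 2, RS - tile across columns 1-5 and work as-is.
Row 6: chart row 3, WS - tiled (columns 1-5): p p k p p; work from column 5 back to 1 with k<->p swapped.

== ROWS AS WORKED ==
x p k x p
k k p k k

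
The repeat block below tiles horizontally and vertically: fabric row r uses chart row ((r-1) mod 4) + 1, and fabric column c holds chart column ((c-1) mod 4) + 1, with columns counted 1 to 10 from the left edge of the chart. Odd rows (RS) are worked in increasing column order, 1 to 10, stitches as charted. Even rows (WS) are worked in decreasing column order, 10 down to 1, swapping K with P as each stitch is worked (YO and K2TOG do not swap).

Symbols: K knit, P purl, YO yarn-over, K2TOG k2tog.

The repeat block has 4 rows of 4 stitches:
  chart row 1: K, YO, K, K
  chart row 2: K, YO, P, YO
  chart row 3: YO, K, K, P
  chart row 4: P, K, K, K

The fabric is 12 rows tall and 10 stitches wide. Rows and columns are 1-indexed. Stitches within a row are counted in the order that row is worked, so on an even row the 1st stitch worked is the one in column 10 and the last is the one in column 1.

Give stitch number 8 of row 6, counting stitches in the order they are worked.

Stitch:
K

Derivation:
For row 6: chart row = ((6-1) mod 4) + 1 = 2; this is a WS (even) row.
Chart row 2 tiled across columns 1-10: K YO P YO K YO P YO K YO
Wrong side: read the tiled row from column 10 down to 1 and exchange K with P (leave YO, K2TOG).
Row 6 as worked: YO P YO K YO P YO K YO P
The 8th stitch worked is K.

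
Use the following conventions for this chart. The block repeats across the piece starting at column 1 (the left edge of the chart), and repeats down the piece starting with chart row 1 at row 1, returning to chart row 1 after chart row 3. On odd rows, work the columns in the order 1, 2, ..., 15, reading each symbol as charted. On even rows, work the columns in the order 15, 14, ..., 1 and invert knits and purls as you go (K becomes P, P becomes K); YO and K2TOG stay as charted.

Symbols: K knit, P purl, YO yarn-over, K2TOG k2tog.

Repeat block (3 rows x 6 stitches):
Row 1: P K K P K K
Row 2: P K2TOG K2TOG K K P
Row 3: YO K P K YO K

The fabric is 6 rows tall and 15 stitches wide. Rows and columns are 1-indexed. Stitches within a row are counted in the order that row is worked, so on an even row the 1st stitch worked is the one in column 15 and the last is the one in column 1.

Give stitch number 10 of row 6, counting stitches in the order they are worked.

For row 6: chart row = ((6-1) mod 3) + 1 = 3; this is a WS (even) row.
Chart row 3 tiled across columns 1-15: YO K P K YO K YO K P K YO K YO K P
Wrong side: read the tiled row from column 15 down to 1 and exchange K with P (leave YO, K2TOG).
Row 6 as worked: K P YO P YO P K P YO P YO P K P YO
The 10th stitch worked is P.

== STITCH ==
P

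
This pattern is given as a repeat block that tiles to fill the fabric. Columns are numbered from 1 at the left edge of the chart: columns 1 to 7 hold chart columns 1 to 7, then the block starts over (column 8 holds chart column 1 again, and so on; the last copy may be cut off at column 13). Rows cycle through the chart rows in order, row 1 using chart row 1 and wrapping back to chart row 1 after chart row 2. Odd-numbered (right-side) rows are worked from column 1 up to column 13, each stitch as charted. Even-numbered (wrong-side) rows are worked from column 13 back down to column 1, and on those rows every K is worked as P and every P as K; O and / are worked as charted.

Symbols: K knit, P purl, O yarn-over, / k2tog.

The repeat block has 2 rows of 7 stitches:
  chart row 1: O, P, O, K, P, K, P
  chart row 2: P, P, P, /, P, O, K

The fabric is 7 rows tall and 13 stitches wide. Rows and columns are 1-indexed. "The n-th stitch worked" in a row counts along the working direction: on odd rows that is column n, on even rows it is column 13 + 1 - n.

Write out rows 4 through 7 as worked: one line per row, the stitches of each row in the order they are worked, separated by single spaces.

Row 4: chart row 2, WS - tiled (columns 1-13): P P P / P O K P P P / P O; work from column 13 back to 1 with K<->P swapped.
Row 5: chart row 1, RS - tile across columns 1-13 and work as-is.
Row 6: chart row 2, WS - tiled (columns 1-13): P P P / P O K P P P / P O; work from column 13 back to 1 with K<->P swapped.
Row 7: chart row 1, RS - tile across columns 1-13 and work as-is.

== ROWS AS WORKED ==
O K / K K K P O K / K K K
O P O K P K P O P O K P K
O K / K K K P O K / K K K
O P O K P K P O P O K P K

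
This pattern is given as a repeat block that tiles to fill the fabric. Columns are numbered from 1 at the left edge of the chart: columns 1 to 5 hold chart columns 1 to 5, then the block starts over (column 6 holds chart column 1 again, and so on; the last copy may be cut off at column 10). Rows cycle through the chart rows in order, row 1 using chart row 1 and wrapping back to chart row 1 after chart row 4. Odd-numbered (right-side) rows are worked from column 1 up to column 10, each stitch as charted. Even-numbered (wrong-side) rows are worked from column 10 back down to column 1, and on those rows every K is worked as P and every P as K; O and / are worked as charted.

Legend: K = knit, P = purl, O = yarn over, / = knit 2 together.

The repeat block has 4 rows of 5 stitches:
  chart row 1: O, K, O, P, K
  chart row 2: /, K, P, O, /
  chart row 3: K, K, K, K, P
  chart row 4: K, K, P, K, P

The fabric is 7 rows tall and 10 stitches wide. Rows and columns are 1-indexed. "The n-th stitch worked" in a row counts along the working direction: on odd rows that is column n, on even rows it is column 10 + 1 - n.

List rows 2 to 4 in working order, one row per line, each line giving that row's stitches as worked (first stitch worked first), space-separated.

Rows as worked:
/ O K P / / O K P /
K K K K P K K K K P
K P K P P K P K P P

Derivation:
Row 2: chart row 2, WS - tiled (columns 1-10): / K P O / / K P O /; work from column 10 back to 1 with K<->P swapped.
Row 3: chart row 3, RS - tile across columns 1-10 and work as-is.
Row 4: chart row 4, WS - tiled (columns 1-10): K K P K P K K P K P; work from column 10 back to 1 with K<->P swapped.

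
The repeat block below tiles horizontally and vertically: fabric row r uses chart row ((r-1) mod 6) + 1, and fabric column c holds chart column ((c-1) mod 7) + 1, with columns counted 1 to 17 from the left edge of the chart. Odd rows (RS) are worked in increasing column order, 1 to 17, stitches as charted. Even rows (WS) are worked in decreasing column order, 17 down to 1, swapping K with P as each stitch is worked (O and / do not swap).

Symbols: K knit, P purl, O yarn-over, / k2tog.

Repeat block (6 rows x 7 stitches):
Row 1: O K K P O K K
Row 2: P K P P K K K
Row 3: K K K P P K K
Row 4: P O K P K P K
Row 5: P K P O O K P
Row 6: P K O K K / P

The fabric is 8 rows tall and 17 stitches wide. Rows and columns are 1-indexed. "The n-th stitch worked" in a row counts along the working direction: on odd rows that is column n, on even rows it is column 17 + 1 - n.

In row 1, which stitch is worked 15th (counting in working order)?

Stitch:
O

Derivation:
Row 1 uses chart row ((1-1) mod 6)+1 = 1. Row 1 is odd, so RS.
Chart row 1 tiled across columns 1-17: O K K P O K K O K K P O K K O K K
Right side: take the tiled row as-is (worked left to right from column 1).
The 15th stitch worked is O.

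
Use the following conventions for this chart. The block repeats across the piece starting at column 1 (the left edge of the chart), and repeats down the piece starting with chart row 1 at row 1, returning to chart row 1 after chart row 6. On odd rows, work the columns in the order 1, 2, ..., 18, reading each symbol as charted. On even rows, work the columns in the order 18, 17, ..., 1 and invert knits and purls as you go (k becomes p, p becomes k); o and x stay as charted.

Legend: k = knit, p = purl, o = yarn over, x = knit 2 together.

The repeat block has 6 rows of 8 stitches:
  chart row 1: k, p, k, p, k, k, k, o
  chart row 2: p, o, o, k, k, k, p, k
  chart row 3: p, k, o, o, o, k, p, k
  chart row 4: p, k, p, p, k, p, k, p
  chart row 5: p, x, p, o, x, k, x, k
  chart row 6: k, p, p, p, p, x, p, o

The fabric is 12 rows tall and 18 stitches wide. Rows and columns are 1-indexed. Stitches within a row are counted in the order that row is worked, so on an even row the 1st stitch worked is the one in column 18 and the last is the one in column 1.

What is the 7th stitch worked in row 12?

Stitch:
k

Derivation:
Row 12: (12-1) mod 6 = 5, so use chart row 6. Even row -> WS.
Chart row 6 tiled across columns 1-18: k p p p p x p o k p p p p x p o k p
Wrong side: read the tiled row from column 18 down to 1 and exchange k with p (leave o, x).
Row 12 as worked: k p o k x k k k k p o k x k k k k p
The 7th stitch worked is k.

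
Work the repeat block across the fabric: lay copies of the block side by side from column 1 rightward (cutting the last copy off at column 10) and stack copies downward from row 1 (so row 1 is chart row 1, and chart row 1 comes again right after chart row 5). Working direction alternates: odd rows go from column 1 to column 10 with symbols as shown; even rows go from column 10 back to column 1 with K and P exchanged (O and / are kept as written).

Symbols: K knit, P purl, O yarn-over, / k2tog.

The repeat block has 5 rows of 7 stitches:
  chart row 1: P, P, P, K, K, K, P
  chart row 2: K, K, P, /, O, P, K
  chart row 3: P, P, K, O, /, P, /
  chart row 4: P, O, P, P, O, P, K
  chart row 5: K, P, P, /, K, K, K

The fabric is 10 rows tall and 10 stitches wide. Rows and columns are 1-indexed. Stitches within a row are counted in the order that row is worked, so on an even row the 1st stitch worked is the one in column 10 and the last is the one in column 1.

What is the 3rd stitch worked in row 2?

Stitch:
P

Derivation:
Row 2: (2-1) mod 5 = 1, so use chart row 2. Even row -> WS.
Chart row 2 tiled across columns 1-10: K K P / O P K K K P
Wrong side: read the tiled row from column 10 down to 1 and exchange K with P (leave O, /).
Row 2 as worked: K P P P K O / K P P
Stitch 3 in working order -> P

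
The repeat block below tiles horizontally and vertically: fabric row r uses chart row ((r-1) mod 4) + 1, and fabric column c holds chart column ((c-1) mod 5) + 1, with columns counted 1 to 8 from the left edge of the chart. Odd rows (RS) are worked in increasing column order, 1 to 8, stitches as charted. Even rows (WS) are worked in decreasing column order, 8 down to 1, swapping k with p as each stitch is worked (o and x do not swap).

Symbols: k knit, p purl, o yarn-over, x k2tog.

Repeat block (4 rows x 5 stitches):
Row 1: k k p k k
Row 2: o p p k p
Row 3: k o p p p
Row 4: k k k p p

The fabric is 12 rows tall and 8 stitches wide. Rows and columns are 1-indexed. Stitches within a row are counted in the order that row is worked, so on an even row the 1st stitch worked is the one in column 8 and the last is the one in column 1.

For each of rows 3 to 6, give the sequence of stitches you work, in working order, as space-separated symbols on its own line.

== ROWS AS WORKED ==
k o p p p k o p
p p p k k p p p
k k p k k k k p
k k o k p k k o

Derivation:
Row 3: chart row 3, RS - tile across columns 1-8 and work as-is.
Row 4: chart row 4, WS - tiled (columns 1-8): k k k p p k k k; work from column 8 back to 1 with k<->p swapped.
Row 5: chart row 1, RS - tile across columns 1-8 and work as-is.
Row 6: chart row 2, WS - tiled (columns 1-8): o p p k p o p p; work from column 8 back to 1 with k<->p swapped.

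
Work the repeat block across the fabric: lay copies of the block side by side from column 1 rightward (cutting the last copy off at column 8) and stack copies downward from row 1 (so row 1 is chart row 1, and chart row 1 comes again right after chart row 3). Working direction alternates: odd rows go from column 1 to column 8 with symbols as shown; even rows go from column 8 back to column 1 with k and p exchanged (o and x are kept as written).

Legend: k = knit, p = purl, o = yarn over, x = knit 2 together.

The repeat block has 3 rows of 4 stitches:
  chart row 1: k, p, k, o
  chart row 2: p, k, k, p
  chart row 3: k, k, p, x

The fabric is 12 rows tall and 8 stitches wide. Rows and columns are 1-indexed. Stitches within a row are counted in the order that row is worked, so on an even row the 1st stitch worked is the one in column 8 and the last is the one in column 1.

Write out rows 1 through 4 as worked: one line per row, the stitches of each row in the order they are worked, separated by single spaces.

Rows as worked:
k p k o k p k o
k p p k k p p k
k k p x k k p x
o p k p o p k p

Derivation:
Row 1: chart row 1, RS - tile across columns 1-8 and work as-is.
Row 2: chart row 2, WS - tiled (columns 1-8): p k k p p k k p; work from column 8 back to 1 with k<->p swapped.
Row 3: chart row 3, RS - tile across columns 1-8 and work as-is.
Row 4: chart row 1, WS - tiled (columns 1-8): k p k o k p k o; work from column 8 back to 1 with k<->p swapped.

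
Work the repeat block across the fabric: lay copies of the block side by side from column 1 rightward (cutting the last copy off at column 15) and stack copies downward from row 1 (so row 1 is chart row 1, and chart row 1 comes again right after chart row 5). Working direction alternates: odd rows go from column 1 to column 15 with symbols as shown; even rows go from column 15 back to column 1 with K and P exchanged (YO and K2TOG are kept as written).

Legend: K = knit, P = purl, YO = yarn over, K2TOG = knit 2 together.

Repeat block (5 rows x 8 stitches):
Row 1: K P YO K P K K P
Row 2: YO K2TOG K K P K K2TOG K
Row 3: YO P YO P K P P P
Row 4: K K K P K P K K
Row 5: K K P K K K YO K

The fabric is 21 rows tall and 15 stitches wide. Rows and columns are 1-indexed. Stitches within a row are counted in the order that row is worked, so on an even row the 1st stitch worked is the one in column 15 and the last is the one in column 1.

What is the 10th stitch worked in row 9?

Row 9 uses chart row ((9-1) mod 5)+1 = 4. Row 9 is odd, so RS.
Chart row 4 tiled across columns 1-15: K K K P K P K K K K K P K P K
RS row: no reversal, no swap; stitch n worked = column n.
Stitch 10 in working order -> K

Stitch:
K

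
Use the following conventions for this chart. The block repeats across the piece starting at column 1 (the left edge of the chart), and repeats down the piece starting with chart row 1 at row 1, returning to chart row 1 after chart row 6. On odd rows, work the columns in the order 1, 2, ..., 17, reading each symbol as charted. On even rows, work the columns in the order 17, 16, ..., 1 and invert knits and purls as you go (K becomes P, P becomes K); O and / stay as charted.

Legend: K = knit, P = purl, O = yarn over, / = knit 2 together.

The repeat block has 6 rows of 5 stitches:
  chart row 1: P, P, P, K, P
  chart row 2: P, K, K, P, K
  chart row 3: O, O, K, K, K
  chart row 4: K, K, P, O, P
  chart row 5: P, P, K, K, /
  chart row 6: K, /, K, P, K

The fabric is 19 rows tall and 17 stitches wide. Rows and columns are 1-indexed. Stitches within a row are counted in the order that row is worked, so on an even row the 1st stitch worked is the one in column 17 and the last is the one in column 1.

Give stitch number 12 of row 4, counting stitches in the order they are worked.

Row 4: (4-1) mod 6 = 3, so use chart row 4. Even row -> WS.
Chart row 4 tiled across columns 1-17: K K P O P K K P O P K K P O P K K
WS row: flip the tiled sequence (start at column 17) and apply K<->P; O and / stay.
Row 4 as worked: P P K O K P P K O K P P K O K P P
Counting 12 along the worked row gives P.

Result:
P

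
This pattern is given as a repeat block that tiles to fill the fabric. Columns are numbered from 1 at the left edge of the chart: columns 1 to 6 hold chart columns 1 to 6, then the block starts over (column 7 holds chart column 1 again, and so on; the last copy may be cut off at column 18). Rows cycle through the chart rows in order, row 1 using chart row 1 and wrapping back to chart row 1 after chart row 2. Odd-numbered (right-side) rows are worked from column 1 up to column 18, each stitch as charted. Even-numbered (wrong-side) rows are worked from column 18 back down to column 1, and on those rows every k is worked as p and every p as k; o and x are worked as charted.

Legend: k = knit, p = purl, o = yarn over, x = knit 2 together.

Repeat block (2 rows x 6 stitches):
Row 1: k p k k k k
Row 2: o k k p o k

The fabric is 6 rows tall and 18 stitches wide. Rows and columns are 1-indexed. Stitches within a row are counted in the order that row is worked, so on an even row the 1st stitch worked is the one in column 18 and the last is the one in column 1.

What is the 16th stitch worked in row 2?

== STITCH ==
p

Derivation:
Row 2: (2-1) mod 2 = 1, so use chart row 2. Even row -> WS.
Chart row 2 tiled across columns 1-18: o k k p o k o k k p o k o k k p o k
WS: work from column 18 back to column 1 (reverse the tiled row), swapping k<->p (o and x unchanged).
Row 2 as worked: p o k p p o p o k p p o p o k p p o
Stitch 16 in working order -> p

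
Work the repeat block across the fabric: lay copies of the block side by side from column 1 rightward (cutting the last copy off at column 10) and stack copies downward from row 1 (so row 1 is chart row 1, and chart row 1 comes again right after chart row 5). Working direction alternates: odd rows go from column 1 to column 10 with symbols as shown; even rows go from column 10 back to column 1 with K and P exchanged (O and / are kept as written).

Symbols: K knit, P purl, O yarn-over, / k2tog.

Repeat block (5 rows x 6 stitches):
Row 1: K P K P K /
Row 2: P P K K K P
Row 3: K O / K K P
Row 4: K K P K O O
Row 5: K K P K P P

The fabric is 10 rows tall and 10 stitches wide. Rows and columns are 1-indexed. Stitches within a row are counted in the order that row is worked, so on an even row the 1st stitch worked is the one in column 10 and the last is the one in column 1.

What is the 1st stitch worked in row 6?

Row 6 uses chart row ((6-1) mod 5)+1 = 1. Row 6 is even, so WS.
Chart row 1 tiled across columns 1-10: K P K P K / K P K P
WS row: flip the tiled sequence (start at column 10) and apply K<->P; O and / stay.
Row 6 as worked: K P K P / P K P K P
Counting 1 along the worked row gives K.

Stitch:
K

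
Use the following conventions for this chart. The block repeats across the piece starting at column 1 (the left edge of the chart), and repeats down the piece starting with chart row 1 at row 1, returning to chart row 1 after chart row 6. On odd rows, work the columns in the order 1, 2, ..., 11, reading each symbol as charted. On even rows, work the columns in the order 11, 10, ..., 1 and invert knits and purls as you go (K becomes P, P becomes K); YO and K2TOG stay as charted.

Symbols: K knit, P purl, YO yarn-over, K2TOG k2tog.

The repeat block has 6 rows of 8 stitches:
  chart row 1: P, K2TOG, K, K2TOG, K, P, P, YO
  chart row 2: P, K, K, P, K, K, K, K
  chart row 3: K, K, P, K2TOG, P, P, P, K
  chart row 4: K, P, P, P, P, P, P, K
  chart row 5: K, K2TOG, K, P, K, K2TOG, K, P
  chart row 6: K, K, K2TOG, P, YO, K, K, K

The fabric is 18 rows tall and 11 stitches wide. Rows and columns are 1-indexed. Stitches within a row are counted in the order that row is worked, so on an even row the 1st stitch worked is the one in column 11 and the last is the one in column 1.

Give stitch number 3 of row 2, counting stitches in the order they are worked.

Row 2: (2-1) mod 6 = 1, so use chart row 2. Even row -> WS.
Chart row 2 tiled across columns 1-11: P K K P K K K K P K K
Wrong side: read the tiled row from column 11 down to 1 and exchange K with P (leave YO, K2TOG).
Row 2 as worked: P P K P P P P K P P K
The 3rd stitch worked is K.

Stitch:
K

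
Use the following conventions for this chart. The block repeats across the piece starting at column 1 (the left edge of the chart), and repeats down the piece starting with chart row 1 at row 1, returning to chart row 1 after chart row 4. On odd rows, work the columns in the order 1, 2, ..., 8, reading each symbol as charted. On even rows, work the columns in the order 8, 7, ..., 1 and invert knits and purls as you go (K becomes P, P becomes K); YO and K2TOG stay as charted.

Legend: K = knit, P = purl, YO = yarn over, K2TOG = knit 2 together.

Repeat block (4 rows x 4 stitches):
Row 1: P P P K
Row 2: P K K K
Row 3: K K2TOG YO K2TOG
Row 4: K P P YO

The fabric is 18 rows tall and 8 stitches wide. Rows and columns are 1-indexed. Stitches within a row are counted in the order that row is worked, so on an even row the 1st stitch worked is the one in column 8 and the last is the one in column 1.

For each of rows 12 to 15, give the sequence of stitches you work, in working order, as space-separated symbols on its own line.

== ROWS AS WORKED ==
YO K K P YO K K P
P P P K P P P K
P P P K P P P K
K K2TOG YO K2TOG K K2TOG YO K2TOG

Derivation:
Row 12: chart row 4, WS - tiled (columns 1-8): K P P YO K P P YO; work from column 8 back to 1 with K<->P swapped.
Row 13: chart row 1, RS - tile across columns 1-8 and work as-is.
Row 14: chart row 2, WS - tiled (columns 1-8): P K K K P K K K; work from column 8 back to 1 with K<->P swapped.
Row 15: chart row 3, RS - tile across columns 1-8 and work as-is.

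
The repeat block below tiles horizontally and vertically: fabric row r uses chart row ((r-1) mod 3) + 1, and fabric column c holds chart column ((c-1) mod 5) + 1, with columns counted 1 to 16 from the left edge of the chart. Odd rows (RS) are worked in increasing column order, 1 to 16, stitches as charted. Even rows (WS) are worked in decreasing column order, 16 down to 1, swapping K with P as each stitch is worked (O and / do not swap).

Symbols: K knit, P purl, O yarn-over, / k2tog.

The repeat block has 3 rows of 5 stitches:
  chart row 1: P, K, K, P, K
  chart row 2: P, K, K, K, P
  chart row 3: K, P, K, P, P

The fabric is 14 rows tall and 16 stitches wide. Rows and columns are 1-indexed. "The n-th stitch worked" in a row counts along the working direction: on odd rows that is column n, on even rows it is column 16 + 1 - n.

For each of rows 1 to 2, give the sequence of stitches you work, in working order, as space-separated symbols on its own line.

== ROWS AS WORKED ==
P K K P K P K K P K P K K P K P
K K P P P K K P P P K K P P P K

Derivation:
Row 1: chart row 1, RS - tile across columns 1-16 and work as-is.
Row 2: chart row 2, WS - tiled (columns 1-16): P K K K P P K K K P P K K K P P; work from column 16 back to 1 with K<->P swapped.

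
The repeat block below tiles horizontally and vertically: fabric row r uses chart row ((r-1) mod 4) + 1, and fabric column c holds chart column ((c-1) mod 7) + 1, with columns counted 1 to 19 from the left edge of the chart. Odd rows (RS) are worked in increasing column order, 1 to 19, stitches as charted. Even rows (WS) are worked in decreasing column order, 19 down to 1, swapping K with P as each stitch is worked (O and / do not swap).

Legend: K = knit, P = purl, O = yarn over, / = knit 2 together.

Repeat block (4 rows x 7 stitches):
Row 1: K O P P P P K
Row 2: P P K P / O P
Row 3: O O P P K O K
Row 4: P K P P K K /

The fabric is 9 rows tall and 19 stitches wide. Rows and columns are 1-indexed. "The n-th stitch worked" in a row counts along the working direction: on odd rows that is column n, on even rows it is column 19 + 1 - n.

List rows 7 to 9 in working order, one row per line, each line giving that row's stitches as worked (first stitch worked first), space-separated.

Row 7: chart row 3, RS - tile across columns 1-19 and work as-is.
Row 8: chart row 4, WS - tiled (columns 1-19): P K P P K K / P K P P K K / P K P P K; work from column 19 back to 1 with K<->P swapped.
Row 9: chart row 1, RS - tile across columns 1-19 and work as-is.

Result:
O O P P K O K O O P P K O K O O P P K
P K K P K / P P K K P K / P P K K P K
K O P P P P K K O P P P P K K O P P P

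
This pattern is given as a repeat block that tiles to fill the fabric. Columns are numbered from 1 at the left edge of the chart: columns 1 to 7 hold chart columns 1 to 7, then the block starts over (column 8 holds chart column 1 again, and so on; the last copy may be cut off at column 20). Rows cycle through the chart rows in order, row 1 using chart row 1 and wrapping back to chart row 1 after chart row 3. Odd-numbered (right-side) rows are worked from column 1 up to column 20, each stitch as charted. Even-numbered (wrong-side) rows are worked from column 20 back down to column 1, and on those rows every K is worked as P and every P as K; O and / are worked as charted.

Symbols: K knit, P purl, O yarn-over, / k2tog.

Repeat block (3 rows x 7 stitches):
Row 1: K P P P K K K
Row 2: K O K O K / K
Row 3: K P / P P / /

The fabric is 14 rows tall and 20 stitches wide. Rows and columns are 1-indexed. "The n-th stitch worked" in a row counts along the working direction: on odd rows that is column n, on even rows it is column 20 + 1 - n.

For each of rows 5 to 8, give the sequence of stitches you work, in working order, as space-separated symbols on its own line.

Row 5: chart row 2, RS - tile across columns 1-20 and work as-is.
Row 6: chart row 3, WS - tiled (columns 1-20): K P / P P / / K P / P P / / K P / P P /; work from column 20 back to 1 with K<->P swapped.
Row 7: chart row 1, RS - tile across columns 1-20 and work as-is.
Row 8: chart row 2, WS - tiled (columns 1-20): K O K O K / K K O K O K / K K O K O K /; work from column 20 back to 1 with K<->P swapped.

Rows as worked:
K O K O K / K K O K O K / K K O K O K /
/ K K / K P / / K K / K P / / K K / K P
K P P P K K K K P P P K K K K P P P K K
/ P O P O P P / P O P O P P / P O P O P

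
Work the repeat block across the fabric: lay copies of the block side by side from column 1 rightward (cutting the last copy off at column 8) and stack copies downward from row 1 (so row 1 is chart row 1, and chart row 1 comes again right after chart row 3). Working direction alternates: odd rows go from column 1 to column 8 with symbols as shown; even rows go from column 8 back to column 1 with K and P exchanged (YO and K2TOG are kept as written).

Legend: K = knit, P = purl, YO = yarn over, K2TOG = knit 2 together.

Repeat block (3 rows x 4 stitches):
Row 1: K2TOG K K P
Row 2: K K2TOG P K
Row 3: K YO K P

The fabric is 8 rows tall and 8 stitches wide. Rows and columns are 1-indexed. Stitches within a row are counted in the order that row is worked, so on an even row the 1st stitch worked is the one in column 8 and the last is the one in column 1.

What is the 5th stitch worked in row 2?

== STITCH ==
P

Derivation:
Row 2: (2-1) mod 3 = 1, so use chart row 2. Even row -> WS.
Chart row 2 tiled across columns 1-8: K K2TOG P K K K2TOG P K
Wrong side: read the tiled row from column 8 down to 1 and exchange K with P (leave YO, K2TOG).
Row 2 as worked: P K K2TOG P P K K2TOG P
The 5th stitch worked is P.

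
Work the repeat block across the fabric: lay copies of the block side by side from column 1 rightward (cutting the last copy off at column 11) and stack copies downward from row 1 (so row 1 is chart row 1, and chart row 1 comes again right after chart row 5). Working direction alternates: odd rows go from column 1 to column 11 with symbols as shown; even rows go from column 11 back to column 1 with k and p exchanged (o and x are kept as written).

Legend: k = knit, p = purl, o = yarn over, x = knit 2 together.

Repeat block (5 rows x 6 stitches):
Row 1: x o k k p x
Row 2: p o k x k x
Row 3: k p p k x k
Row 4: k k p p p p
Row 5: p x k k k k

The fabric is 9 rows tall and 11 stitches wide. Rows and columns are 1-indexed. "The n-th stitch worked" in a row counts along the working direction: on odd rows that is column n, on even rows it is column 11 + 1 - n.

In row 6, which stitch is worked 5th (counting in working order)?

Result:
x

Derivation:
Row 6: (6-1) mod 5 = 0, so use chart row 1. Even row -> WS.
Chart row 1 tiled across columns 1-11: x o k k p x x o k k p
WS: work from column 11 back to column 1 (reverse the tiled row), swapping k<->p (o and x unchanged).
Row 6 as worked: k p p o x x k p p o x
Stitch 5 in working order -> x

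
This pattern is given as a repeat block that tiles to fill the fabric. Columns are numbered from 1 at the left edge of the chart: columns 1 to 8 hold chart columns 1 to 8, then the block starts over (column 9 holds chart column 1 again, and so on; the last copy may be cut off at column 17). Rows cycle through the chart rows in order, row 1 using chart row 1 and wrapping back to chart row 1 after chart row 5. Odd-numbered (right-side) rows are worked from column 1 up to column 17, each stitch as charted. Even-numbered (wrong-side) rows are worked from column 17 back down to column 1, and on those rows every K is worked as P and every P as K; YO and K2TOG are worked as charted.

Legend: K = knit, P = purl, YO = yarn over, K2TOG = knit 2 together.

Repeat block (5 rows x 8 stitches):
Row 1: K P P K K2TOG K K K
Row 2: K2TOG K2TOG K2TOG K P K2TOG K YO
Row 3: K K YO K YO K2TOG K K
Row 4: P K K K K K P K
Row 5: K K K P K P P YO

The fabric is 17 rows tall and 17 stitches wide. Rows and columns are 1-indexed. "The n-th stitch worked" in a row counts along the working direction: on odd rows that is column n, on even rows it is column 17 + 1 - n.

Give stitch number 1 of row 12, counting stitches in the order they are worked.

Result:
K2TOG

Derivation:
Row 12: (12-1) mod 5 = 1, so use chart row 2. Even row -> WS.
Chart row 2 tiled across columns 1-17: K2TOG K2TOG K2TOG K P K2TOG K YO K2TOG K2TOG K2TOG K P K2TOG K YO K2TOG
WS: work from column 17 back to column 1 (reverse the tiled row), swapping K<->P (YO and K2TOG unchanged).
Row 12 as worked: K2TOG YO P K2TOG K P K2TOG K2TOG K2TOG YO P K2TOG K P K2TOG K2TOG K2TOG
Counting 1 along the worked row gives K2TOG.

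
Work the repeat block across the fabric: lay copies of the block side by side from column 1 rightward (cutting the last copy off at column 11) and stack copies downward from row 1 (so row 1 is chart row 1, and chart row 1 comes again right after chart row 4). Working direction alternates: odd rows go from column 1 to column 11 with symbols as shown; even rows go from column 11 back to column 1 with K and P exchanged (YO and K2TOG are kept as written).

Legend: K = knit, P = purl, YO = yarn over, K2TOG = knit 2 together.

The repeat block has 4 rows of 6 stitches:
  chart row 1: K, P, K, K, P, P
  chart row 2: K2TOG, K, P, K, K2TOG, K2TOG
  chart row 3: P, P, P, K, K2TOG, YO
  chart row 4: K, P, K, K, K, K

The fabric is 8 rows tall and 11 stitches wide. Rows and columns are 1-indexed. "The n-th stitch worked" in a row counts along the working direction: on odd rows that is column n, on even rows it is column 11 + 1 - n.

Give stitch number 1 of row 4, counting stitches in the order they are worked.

For row 4: chart row = ((4-1) mod 4) + 1 = 4; this is a WS (even) row.
Chart row 4 tiled across columns 1-11: K P K K K K K P K K K
WS row: flip the tiled sequence (start at column 11) and apply K<->P; YO and K2TOG stay.
Row 4 as worked: P P P K P P P P P K P
Stitch 1 in working order -> P

== STITCH ==
P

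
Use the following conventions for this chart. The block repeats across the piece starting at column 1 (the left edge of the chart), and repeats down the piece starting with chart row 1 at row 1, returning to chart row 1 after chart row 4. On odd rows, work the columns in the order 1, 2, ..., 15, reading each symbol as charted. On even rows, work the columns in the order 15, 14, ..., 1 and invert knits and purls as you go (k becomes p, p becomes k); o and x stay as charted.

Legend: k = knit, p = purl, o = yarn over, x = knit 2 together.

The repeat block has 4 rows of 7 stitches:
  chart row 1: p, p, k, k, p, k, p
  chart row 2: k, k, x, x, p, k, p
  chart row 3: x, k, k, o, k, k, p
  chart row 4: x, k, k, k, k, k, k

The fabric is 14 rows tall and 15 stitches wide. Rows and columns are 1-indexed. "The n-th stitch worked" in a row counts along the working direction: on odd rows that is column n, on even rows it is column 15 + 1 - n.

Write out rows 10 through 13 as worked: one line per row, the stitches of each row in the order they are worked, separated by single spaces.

== ROWS AS WORKED ==
p k p k x x p p k p k x x p p
x k k o k k p x k k o k k p x
x p p p p p p x p p p p p p x
p p k k p k p p p k k p k p p

Derivation:
Row 10: chart row 2, WS - tiled (columns 1-15): k k x x p k p k k x x p k p k; work from column 15 back to 1 with k<->p swapped.
Row 11: chart row 3, RS - tile across columns 1-15 and work as-is.
Row 12: chart row 4, WS - tiled (columns 1-15): x k k k k k k x k k k k k k x; work from column 15 back to 1 with k<->p swapped.
Row 13: chart row 1, RS - tile across columns 1-15 and work as-is.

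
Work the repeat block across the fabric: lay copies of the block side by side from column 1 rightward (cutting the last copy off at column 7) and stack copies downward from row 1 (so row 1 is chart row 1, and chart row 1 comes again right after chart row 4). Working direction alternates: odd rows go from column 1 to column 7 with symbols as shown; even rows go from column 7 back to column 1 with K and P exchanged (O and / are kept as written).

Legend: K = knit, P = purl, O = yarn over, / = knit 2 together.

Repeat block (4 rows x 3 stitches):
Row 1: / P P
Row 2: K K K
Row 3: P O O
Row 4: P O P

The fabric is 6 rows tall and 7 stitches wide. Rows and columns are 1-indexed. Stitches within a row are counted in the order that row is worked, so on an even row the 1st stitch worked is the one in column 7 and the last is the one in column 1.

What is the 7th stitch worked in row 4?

Result:
K

Derivation:
Row 4 uses chart row ((4-1) mod 4)+1 = 4. Row 4 is even, so WS.
Chart row 4 tiled across columns 1-7: P O P P O P P
Wrong side: read the tiled row from column 7 down to 1 and exchange K with P (leave O, /).
Row 4 as worked: K K O K K O K
Counting 7 along the worked row gives K.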